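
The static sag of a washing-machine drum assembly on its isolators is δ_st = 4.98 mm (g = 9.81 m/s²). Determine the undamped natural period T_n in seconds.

0.142 s

ω_n = √(g/δ_st) = √(9.81/0.00498) = √1970 = 44.38 rad/s.
T_n = 2π/ω_n = 6.283/44.38 = 0.1416 s.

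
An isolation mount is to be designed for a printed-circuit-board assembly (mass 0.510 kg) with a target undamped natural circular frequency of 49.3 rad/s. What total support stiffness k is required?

1240 N/m

k = m·ω_n² = 0.510 × 49.30² = 0.510 × 2430 = 1240 N/m.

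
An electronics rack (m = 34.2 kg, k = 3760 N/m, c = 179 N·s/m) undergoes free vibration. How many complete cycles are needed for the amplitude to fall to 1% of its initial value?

3 cycles

ζ = c/(2√(km)) = 179/(2√(3760 × 34.2)) = 179/717.2 = 0.2496.
Logarithmic decrement δ = 2πζ/√(1 − ζ²) = 2π × 0.2496/√(1 − 0.0623) = 1.619.
x_n/x₀ = e^(−nδ) ≤ 0.01; take ln: n ≥ ln(1/0.01)/δ = 4.605/1.619 = 2.844.
So 3 complete cycles are required.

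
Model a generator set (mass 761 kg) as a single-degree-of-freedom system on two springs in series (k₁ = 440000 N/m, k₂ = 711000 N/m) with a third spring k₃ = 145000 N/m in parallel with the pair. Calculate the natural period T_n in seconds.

0.268 s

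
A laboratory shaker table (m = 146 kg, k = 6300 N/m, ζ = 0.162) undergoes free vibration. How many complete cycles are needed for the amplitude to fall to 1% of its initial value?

5 cycles

Logarithmic decrement δ = 2πζ/√(1 − ζ²) = 2π × 0.1620/√(1 − 0.0262) = 1.032.
x_n/x₀ = e^(−nδ) ≤ 0.01; take ln: n ≥ ln(1/0.01)/δ = 4.605/1.032 = 4.465.
So 5 complete cycles are required.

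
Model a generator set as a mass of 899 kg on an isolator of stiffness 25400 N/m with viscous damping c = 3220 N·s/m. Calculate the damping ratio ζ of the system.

0.337

ω_n = √(k/m) = √(25400/899) = 5.315 rad/s.
Critical damping c_c = 2√(k·m) = 2√(25400 × 899) = 9557 N·s/m, so ζ = c/c_c = 3220/9557 = 0.3369.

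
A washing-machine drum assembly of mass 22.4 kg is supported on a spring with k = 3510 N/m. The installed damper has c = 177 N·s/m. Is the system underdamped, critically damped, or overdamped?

c_c = 2√(k·m) = 560.8 N·s/m; ζ = c/c_c = 177/560.8 = 0.316.
Since ζ < 1 the system is underdamped.

underdamped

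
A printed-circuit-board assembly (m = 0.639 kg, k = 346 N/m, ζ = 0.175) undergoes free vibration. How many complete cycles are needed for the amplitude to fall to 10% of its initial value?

3 cycles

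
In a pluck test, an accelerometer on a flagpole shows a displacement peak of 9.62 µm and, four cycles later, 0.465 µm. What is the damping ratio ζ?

Logarithmic decrement δ = (1/n)·ln(x₀/x_n) = (1/4)·ln(9.62/0.465) = (1/4)·ln(20.69) = 0.7574.
ζ = δ/√(4π² + δ²) = 0.7574/√(39.48 + 0.574) = 0.7574/6.329 = 0.1197.

0.120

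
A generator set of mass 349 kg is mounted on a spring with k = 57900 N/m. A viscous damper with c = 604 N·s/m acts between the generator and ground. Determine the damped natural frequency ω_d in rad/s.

12.9 rad/s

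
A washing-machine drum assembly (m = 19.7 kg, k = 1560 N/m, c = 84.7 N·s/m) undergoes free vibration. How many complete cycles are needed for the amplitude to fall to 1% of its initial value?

3 cycles

ζ = c/(2√(km)) = 84.7/(2√(1560 × 19.7)) = 84.7/350.6 = 0.2416.
Logarithmic decrement δ = 2πζ/√(1 − ζ²) = 2π × 0.2416/√(1 − 0.0584) = 1.564.
x_n/x₀ = e^(−nδ) ≤ 0.01; take ln: n ≥ ln(1/0.01)/δ = 4.605/1.564 = 2.944.
So 3 complete cycles are required.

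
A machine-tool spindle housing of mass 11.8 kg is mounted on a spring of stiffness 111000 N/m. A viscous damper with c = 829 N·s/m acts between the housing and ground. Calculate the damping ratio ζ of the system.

0.362

ω_n = √(k/m) = √(111000/11.8) = 96.99 rad/s.
Critical damping c_c = 2√(k·m) = 2√(111000 × 11.8) = 2289 N·s/m, so ζ = c/c_c = 829/2289 = 0.3622.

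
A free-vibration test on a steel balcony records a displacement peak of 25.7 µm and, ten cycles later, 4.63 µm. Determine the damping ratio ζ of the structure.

Logarithmic decrement δ = (1/n)·ln(x₀/x_n) = (1/10)·ln(25.7/4.63) = (1/10)·ln(5.551) = 0.1714.
ζ = δ/√(4π² + δ²) = 0.1714/√(39.48 + 0.0294) = 0.1714/6.286 = 0.02727.

0.0273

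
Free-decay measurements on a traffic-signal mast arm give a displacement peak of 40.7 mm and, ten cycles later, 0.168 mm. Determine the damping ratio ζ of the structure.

0.0870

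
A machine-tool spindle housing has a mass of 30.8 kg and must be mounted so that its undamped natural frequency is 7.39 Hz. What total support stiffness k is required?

ω_n = 2πf_n = 2π × 7.39 = 46.43 rad/s.
k = m·ω_n² = 30.8 × 46.43² = 30.8 × 2156 = 66400 N/m.

66400 N/m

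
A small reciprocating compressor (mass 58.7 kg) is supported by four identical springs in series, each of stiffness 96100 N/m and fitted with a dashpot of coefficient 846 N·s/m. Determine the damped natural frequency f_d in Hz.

Series springs: 1/k_eq = 4/96100, so k_eq = 96100/4 = 24020 N/m.
ω_n = √(k_eq/m) = √(24020/58.7) = 20.23 rad/s.
Critical damping c_c = 2√(k_eq·m) = 2√(24020 × 58.7) = 2375 N·s/m, so ζ = c/c_c = 846/2375 = 0.3562.
ω_d = ω_n√(1 − ζ²) = 20.23 × √(1 − 0.127) = 18.90 rad/s.
f_d = ω_d/(2π) = 3.009 Hz.

3.01 Hz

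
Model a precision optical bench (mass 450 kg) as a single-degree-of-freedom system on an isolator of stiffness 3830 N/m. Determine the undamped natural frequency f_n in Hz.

ω_n = √(k/m) = √(3830/450) = √8.511 = 2.917 rad/s.
f_n = ω_n/(2π) = 2.917/6.283 = 0.4643 Hz.

0.464 Hz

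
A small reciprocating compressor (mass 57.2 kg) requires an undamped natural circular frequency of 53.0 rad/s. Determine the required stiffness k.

k = m·ω_n² = 57.2 × 53.00² = 57.2 × 2809 = 160700 N/m.

161000 N/m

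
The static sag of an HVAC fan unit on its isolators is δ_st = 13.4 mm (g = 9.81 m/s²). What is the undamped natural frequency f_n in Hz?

4.31 Hz

ω_n = √(g/δ_st) = √(9.81/0.0134) = √732.1 = 27.06 rad/s.
f_n = ω_n/(2π) = 27.06/6.283 = 4.306 Hz.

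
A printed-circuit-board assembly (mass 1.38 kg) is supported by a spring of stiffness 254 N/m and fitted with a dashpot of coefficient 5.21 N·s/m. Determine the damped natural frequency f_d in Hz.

2.14 Hz

ω_n = √(k/m) = √(254.0/1.38) = 13.57 rad/s.
Critical damping c_c = 2√(k·m) = 2√(254.0 × 1.38) = 37.44 N·s/m, so ζ = c/c_c = 5.21/37.44 = 0.1391.
ω_d = ω_n√(1 − ζ²) = 13.57 × √(1 − 0.0194) = 13.43 rad/s.
f_d = ω_d/(2π) = 2.138 Hz.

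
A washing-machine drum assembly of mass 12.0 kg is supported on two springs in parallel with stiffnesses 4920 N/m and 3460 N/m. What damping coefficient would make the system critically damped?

634 N·s/m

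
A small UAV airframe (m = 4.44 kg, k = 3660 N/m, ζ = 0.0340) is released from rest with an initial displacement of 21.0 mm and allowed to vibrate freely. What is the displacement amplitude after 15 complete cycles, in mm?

0.851 mm

Logarithmic decrement δ = 2πζ/√(1 − ζ²) = 2π × 0.03400/√(1 − 0.00116) = 0.2138.
After n cycles, x_n/x₀ = e^(−nδ), so x_15 = 21.0 × e^(−15 × 0.2138) = 21.0 × 0.04051 = 0.8506 mm.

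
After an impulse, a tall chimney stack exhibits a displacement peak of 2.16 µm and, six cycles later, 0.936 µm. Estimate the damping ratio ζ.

0.0222

Logarithmic decrement δ = (1/n)·ln(x₀/x_n) = (1/6)·ln(2.16/0.936) = (1/6)·ln(2.308) = 0.1394.
ζ = δ/√(4π² + δ²) = 0.1394/√(39.48 + 0.0194) = 0.1394/6.285 = 0.02218.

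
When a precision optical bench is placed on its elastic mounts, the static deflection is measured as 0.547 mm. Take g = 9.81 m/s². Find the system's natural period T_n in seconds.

0.0469 s

ω_n = √(g/δ_st) = √(9.81/0.000547) = √17930 = 133.9 rad/s.
T_n = 2π/ω_n = 6.283/133.9 = 0.04692 s.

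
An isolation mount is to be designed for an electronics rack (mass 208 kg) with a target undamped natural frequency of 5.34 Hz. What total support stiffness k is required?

ω_n = 2πf_n = 2π × 5.34 = 33.55 rad/s.
k = m·ω_n² = 208 × 33.55² = 208 × 1126 = 234200 N/m.

234000 N/m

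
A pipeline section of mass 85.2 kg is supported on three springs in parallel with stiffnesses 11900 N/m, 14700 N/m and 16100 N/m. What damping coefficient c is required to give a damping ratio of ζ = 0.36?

1370 N·s/m

Parallel springs add: k_eq = 11900 + 14700 + 16100 = 42700 N/m.
c_c = 2√(k_eq·m) = 2√(42700 × 85.2) = 3815 N·s/m.
c = ζ·c_c = 0.36 × 3815 = 1373 N·s/m.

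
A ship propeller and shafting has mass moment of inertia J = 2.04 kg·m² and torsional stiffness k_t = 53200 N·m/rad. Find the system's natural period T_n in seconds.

ω_n = √(k_t/J) = √(53200/2.04) = √26080 = 161.5 rad/s.
T_n = 2π/ω_n = 6.283/161.5 = 0.03891 s.

0.0389 s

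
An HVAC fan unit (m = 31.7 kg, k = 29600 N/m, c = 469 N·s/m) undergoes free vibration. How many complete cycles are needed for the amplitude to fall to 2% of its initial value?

3 cycles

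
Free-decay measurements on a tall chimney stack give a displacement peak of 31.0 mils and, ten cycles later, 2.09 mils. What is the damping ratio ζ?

0.0429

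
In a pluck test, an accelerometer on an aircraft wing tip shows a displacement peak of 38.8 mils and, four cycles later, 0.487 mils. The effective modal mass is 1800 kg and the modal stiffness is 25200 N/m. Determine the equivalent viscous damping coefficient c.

2310 N·s/m

Logarithmic decrement δ = (1/n)·ln(x₀/x_n) = (1/4)·ln(38.8/0.487) = (1/4)·ln(79.67) = 1.094.
ζ = δ/√(4π² + δ²) = 1.094/√(39.48 + 1.20) = 1.094/6.378 = 0.1716.
c = ζ · 2√(km) = 0.1716 × 2√(25200 × 1800) = 0.1716 × 13470 = 2312 N·s/m.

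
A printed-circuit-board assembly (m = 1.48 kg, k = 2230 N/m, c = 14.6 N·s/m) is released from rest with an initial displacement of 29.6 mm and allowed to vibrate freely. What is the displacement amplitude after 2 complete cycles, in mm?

ζ = c/(2√(km)) = 14.6/(2√(2230 × 1.48)) = 14.6/114.9 = 0.1271.
Logarithmic decrement δ = 2πζ/√(1 − ζ²) = 2π × 0.1271/√(1 − 0.0161) = 0.8049.
After n cycles, x_n/x₀ = e^(−nδ), so x_2 = 29.6 × e^(−2 × 0.8049) = 29.6 × 0.1999 = 5.918 mm.

5.92 mm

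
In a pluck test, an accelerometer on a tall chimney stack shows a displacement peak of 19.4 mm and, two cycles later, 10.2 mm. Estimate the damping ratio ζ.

0.0511

Logarithmic decrement δ = (1/n)·ln(x₀/x_n) = (1/2)·ln(19.4/10.2) = (1/2)·ln(1.902) = 0.3214.
ζ = δ/√(4π² + δ²) = 0.3214/√(39.48 + 0.103) = 0.3214/6.291 = 0.05109.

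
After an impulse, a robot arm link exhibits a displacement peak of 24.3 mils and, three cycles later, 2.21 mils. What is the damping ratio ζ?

Logarithmic decrement δ = (1/n)·ln(x₀/x_n) = (1/3)·ln(24.3/2.21) = (1/3)·ln(11.00) = 0.7992.
ζ = δ/√(4π² + δ²) = 0.7992/√(39.48 + 0.639) = 0.7992/6.334 = 0.1262.

0.126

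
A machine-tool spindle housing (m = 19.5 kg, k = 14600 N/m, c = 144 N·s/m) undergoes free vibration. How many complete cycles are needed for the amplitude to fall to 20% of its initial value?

ζ = c/(2√(km)) = 144/(2√(14600 × 19.5)) = 144/1067 = 0.1349.
Logarithmic decrement δ = 2πζ/√(1 − ζ²) = 2π × 0.1349/√(1 − 0.0182) = 0.8557.
x_n/x₀ = e^(−nδ) ≤ 0.2; take ln: n ≥ ln(1/0.2)/δ = 1.609/0.8557 = 1.881.
So 2 complete cycles are required.

2 cycles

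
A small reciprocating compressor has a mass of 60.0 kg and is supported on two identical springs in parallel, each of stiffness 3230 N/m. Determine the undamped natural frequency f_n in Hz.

1.65 Hz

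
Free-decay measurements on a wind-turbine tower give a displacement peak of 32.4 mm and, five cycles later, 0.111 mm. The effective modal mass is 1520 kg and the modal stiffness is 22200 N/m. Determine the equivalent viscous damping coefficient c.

Logarithmic decrement δ = (1/n)·ln(x₀/x_n) = (1/5)·ln(32.4/0.111) = (1/5)·ln(291.9) = 1.135.
ζ = δ/√(4π² + δ²) = 1.135/√(39.48 + 1.29) = 1.135/6.385 = 0.1778.
c = ζ · 2√(km) = 0.1778 × 2√(22200 × 1520) = 0.1778 × 11620 = 2066 N·s/m.

2070 N·s/m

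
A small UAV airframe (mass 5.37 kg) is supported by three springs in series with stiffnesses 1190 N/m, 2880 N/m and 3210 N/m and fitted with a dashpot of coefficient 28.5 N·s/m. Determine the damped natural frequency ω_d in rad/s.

10.8 rad/s

Series springs: 1/k_eq = 1/1190 + 1/2880 + 1/3210 = 0.001499, so k_eq = 667.1 N/m.
ω_n = √(k_eq/m) = √(667.1/5.37) = 11.15 rad/s.
Critical damping c_c = 2√(k_eq·m) = 2√(667.1 × 5.37) = 119.7 N·s/m, so ζ = c/c_c = 28.5/119.7 = 0.2381.
ω_d = ω_n√(1 − ζ²) = 11.15 × √(1 − 0.0567) = 10.82 rad/s.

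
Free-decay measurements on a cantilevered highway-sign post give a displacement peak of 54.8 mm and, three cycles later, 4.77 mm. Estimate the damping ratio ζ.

0.128

Logarithmic decrement δ = (1/n)·ln(x₀/x_n) = (1/3)·ln(54.8/4.77) = (1/3)·ln(11.49) = 0.8138.
ζ = δ/√(4π² + δ²) = 0.8138/√(39.48 + 0.662) = 0.8138/6.336 = 0.1284.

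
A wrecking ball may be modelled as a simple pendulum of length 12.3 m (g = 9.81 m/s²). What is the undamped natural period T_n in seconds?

7.04 s

For a simple pendulum ω_n = √(g/L) = √(9.81/12.3) = √0.7976 = 0.8931 rad/s.
T_n = 2π/ω_n = 6.283/0.8931 = 7.036 s.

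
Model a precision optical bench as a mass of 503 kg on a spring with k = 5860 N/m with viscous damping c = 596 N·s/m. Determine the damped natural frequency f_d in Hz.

0.535 Hz

ω_n = √(k/m) = √(5860/503) = 3.413 rad/s.
Critical damping c_c = 2√(k·m) = 2√(5860 × 503) = 3434 N·s/m, so ζ = c/c_c = 596/3434 = 0.1736.
ω_d = ω_n√(1 − ζ²) = 3.413 × √(1 − 0.0301) = 3.361 rad/s.
f_d = ω_d/(2π) = 0.5350 Hz.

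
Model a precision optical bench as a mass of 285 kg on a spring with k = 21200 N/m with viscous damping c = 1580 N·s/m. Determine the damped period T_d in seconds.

0.769 s

ω_n = √(k/m) = √(21200/285) = 8.625 rad/s.
Critical damping c_c = 2√(k·m) = 2√(21200 × 285) = 4916 N·s/m, so ζ = c/c_c = 1580/4916 = 0.3214.
ω_d = ω_n√(1 − ζ²) = 8.625 × √(1 − 0.103) = 8.167 rad/s.
T_d = 2π/ω_d = 0.7693 s.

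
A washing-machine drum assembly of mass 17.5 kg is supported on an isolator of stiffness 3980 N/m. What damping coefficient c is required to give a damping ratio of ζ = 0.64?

c_c = 2√(k·m) = 2√(3980 × 17.5) = 527.8 N·s/m.
c = ζ·c_c = 0.64 × 527.8 = 337.8 N·s/m.

338 N·s/m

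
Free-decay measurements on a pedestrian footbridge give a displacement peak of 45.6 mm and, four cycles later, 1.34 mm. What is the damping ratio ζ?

0.139

Logarithmic decrement δ = (1/n)·ln(x₀/x_n) = (1/4)·ln(45.6/1.34) = (1/4)·ln(34.03) = 0.8818.
ζ = δ/√(4π² + δ²) = 0.8818/√(39.48 + 0.778) = 0.8818/6.345 = 0.1390.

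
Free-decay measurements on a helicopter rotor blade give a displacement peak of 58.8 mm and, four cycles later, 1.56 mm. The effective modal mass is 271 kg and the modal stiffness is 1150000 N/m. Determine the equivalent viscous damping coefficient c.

Logarithmic decrement δ = (1/n)·ln(x₀/x_n) = (1/4)·ln(58.8/1.56) = (1/4)·ln(37.69) = 0.9074.
ζ = δ/√(4π² + δ²) = 0.9074/√(39.48 + 0.823) = 0.9074/6.348 = 0.1429.
c = ζ · 2√(km) = 0.1429 × 2√(1150000 × 271) = 0.1429 × 35310 = 5046 N·s/m.

5050 N·s/m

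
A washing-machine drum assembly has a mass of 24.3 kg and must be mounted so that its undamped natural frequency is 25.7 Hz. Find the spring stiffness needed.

ω_n = 2πf_n = 2π × 25.7 = 161.5 rad/s.
k = m·ω_n² = 24.3 × 161.5² = 24.3 × 26080 = 633600 N/m.

634000 N/m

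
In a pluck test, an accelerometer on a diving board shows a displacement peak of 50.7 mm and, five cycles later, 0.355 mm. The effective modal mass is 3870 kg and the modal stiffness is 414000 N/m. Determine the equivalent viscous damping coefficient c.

12500 N·s/m

Logarithmic decrement δ = (1/n)·ln(x₀/x_n) = (1/5)·ln(50.7/0.355) = (1/5)·ln(142.8) = 0.9923.
ζ = δ/√(4π² + δ²) = 0.9923/√(39.48 + 0.985) = 0.9923/6.361 = 0.1560.
c = ζ · 2√(km) = 0.1560 × 2√(414000 × 3870) = 0.1560 × 80050 = 12490 N·s/m.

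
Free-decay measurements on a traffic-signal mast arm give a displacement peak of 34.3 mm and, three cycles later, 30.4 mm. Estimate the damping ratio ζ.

Logarithmic decrement δ = (1/n)·ln(x₀/x_n) = (1/3)·ln(34.3/30.4) = (1/3)·ln(1.128) = 0.04023.
ζ = δ/√(4π² + δ²) = 0.04023/√(39.48 + 0.00162) = 0.04023/6.283 = 0.006403.

0.00640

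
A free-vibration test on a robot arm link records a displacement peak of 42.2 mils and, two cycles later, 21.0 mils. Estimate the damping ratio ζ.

Logarithmic decrement δ = (1/n)·ln(x₀/x_n) = (1/2)·ln(42.2/21.0) = (1/2)·ln(2.010) = 0.3489.
ζ = δ/√(4π² + δ²) = 0.3489/√(39.48 + 0.122) = 0.3489/6.293 = 0.05545.

0.0555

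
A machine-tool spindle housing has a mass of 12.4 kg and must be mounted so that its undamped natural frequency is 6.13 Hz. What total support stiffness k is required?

18400 N/m

ω_n = 2πf_n = 2π × 6.13 = 38.52 rad/s.
k = m·ω_n² = 12.4 × 38.52² = 12.4 × 1483 = 18400 N/m.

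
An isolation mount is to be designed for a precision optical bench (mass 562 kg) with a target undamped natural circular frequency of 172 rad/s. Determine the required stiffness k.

k = m·ω_n² = 562 × 172.0² = 562 × 29580 = 16630000 N/m.

16600000 N/m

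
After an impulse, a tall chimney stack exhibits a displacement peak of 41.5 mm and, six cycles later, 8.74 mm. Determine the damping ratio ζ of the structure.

0.0413

Logarithmic decrement δ = (1/n)·ln(x₀/x_n) = (1/6)·ln(41.5/8.74) = (1/6)·ln(4.748) = 0.2596.
ζ = δ/√(4π² + δ²) = 0.2596/√(39.48 + 0.0674) = 0.2596/6.289 = 0.04129.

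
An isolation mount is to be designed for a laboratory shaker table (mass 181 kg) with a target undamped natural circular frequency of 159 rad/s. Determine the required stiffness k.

k = m·ω_n² = 181 × 159.0² = 181 × 25280 = 4576000 N/m.

4580000 N/m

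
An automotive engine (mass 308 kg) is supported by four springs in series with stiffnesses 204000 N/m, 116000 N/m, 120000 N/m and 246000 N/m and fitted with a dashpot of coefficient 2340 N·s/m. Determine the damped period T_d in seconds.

Series springs: 1/k_eq = 1/204000 + 1/116000 + 1/120000 + 1/246000 = 2.592×10^-5, so k_eq = 38580 N/m.
ω_n = √(k_eq/m) = √(38580/308) = 11.19 rad/s.
Critical damping c_c = 2√(k_eq·m) = 2√(38580 × 308) = 6894 N·s/m, so ζ = c/c_c = 2340/6894 = 0.3394.
ω_d = ω_n√(1 − ζ²) = 11.19 × √(1 − 0.115) = 10.53 rad/s.
T_d = 2π/ω_d = 0.5968 s.

0.597 s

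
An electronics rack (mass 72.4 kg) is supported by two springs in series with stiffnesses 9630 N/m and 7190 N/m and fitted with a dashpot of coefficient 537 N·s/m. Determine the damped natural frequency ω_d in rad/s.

Series springs: 1/k_eq = 1/9630 + 1/7190 = 0.0002429, so k_eq = 4117 N/m.
ω_n = √(k_eq/m) = √(4117/72.4) = 7.540 rad/s.
Critical damping c_c = 2√(k_eq·m) = 2√(4117 × 72.4) = 1092 N·s/m, so ζ = c/c_c = 537/1092 = 0.4918.
ω_d = ω_n√(1 − ζ²) = 7.540 × √(1 − 0.242) = 6.565 rad/s.

6.57 rad/s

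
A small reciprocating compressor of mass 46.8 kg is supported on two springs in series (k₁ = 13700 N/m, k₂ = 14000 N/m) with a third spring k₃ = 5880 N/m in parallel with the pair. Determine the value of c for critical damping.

1550 N·s/m

Series pair: k_s = k₁k₂/(k₁+k₂) = (13700)(14000)/(13700 + 14000) = 6924 N/m. In parallel with k₃: k_eq = 6924 + 5880 = 12800 N/m.
c_c = 2√(k_eq·m) = 2√(12800 × 46.8) = 2 × 774.1 = 1548 N·s/m.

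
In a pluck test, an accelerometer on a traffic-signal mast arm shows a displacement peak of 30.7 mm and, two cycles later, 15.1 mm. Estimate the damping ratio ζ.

0.0564

Logarithmic decrement δ = (1/n)·ln(x₀/x_n) = (1/2)·ln(30.7/15.1) = (1/2)·ln(2.033) = 0.3548.
ζ = δ/√(4π² + δ²) = 0.3548/√(39.48 + 0.126) = 0.3548/6.293 = 0.05638.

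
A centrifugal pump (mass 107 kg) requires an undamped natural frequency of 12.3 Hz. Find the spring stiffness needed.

639000 N/m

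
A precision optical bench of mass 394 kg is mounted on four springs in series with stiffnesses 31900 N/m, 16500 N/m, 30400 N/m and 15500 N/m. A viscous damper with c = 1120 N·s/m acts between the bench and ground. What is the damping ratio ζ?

0.388

Series springs: 1/k_eq = 1/31900 + 1/16500 + 1/30400 + 1/15500 = 0.0001894, so k_eq = 5281 N/m.
ω_n = √(k_eq/m) = √(5281/394) = 3.661 rad/s.
Critical damping c_c = 2√(k_eq·m) = 2√(5281 × 394) = 2885 N·s/m, so ζ = c/c_c = 1120/2885 = 0.3882.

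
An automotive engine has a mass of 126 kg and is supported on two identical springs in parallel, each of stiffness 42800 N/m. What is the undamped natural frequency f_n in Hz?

Parallel springs add: k_eq = 2 × 42800 = 85600 N/m.
ω_n = √(k_eq/m) = √(85600/126) = √679.4 = 26.06 rad/s.
f_n = ω_n/(2π) = 26.06/6.283 = 4.148 Hz.

4.15 Hz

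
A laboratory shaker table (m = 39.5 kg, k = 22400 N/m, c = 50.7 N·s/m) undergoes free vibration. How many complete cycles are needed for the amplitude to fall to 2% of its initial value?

ζ = c/(2√(km)) = 50.7/(2√(22400 × 39.5)) = 50.7/1881 = 0.02695.
Logarithmic decrement δ = 2πζ/√(1 − ζ²) = 2π × 0.02695/√(1 − 0.000726) = 0.1694.
x_n/x₀ = e^(−nδ) ≤ 0.02; take ln: n ≥ ln(1/0.02)/δ = 3.912/0.1694 = 23.09.
So 24 complete cycles are required.

24 cycles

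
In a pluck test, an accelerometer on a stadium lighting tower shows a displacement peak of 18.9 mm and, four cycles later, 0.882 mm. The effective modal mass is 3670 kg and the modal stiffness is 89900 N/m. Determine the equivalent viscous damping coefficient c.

Logarithmic decrement δ = (1/n)·ln(x₀/x_n) = (1/4)·ln(18.9/0.882) = (1/4)·ln(21.43) = 0.7662.
ζ = δ/√(4π² + δ²) = 0.7662/√(39.48 + 0.587) = 0.7662/6.330 = 0.1210.
c = ζ · 2√(km) = 0.1210 × 2√(89900 × 3670) = 0.1210 × 36330 = 4397 N·s/m.

4400 N·s/m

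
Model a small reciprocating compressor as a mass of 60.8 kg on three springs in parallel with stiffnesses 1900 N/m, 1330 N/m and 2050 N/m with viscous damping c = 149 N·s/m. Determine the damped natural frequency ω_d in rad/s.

9.24 rad/s

Parallel springs add: k_eq = 1900 + 1330 + 2050 = 5280 N/m.
ω_n = √(k_eq/m) = √(5280/60.8) = 9.319 rad/s.
Critical damping c_c = 2√(k_eq·m) = 2√(5280 × 60.8) = 1133 N·s/m, so ζ = c/c_c = 149/1133 = 0.1315.
ω_d = ω_n√(1 − ζ²) = 9.319 × √(1 − 0.0173) = 9.238 rad/s.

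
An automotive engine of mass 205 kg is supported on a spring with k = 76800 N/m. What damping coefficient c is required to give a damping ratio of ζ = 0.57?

4520 N·s/m

c_c = 2√(k·m) = 2√(76800 × 205) = 7936 N·s/m.
c = ζ·c_c = 0.57 × 7936 = 4523 N·s/m.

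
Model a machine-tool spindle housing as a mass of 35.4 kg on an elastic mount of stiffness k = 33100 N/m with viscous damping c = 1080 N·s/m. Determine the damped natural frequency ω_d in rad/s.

26.5 rad/s

ω_n = √(k/m) = √(33100/35.4) = 30.58 rad/s.
Critical damping c_c = 2√(k·m) = 2√(33100 × 35.4) = 2165 N·s/m, so ζ = c/c_c = 1080/2165 = 0.4989.
ω_d = ω_n√(1 − ζ²) = 30.58 × √(1 − 0.249) = 26.50 rad/s.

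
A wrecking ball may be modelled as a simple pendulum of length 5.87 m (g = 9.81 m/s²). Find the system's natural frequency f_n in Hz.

0.206 Hz

For a simple pendulum ω_n = √(g/L) = √(9.81/5.87) = √1.671 = 1.293 rad/s.
f_n = ω_n/(2π) = 1.293/6.283 = 0.2057 Hz.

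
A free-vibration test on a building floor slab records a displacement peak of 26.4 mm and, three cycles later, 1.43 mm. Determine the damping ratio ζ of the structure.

0.153

Logarithmic decrement δ = (1/n)·ln(x₀/x_n) = (1/3)·ln(26.4/1.43) = (1/3)·ln(18.46) = 0.9719.
ζ = δ/√(4π² + δ²) = 0.9719/√(39.48 + 0.945) = 0.9719/6.358 = 0.1529.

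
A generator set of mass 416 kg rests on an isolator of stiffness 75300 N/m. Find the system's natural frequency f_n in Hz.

2.14 Hz

ω_n = √(k/m) = √(75300/416) = √181.0 = 13.45 rad/s.
f_n = ω_n/(2π) = 13.45/6.283 = 2.141 Hz.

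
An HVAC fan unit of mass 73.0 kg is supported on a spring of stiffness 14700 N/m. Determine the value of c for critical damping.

2070 N·s/m

c_c = 2√(k·m) = 2√(14700 × 73.0) = 2 × 1036 = 2072 N·s/m.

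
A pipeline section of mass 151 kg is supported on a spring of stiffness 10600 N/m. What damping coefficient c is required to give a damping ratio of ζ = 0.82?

c_c = 2√(k·m) = 2√(10600 × 151) = 2530 N·s/m.
c = ζ·c_c = 0.82 × 2530 = 2075 N·s/m.

2070 N·s/m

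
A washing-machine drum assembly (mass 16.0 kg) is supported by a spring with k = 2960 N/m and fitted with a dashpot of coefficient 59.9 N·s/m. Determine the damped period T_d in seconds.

ω_n = √(k/m) = √(2960/16.0) = 13.60 rad/s.
Critical damping c_c = 2√(k·m) = 2√(2960 × 16.0) = 435.2 N·s/m, so ζ = c/c_c = 59.9/435.2 = 0.1376.
ω_d = ω_n√(1 − ζ²) = 13.60 × √(1 − 0.0189) = 13.47 rad/s.
T_d = 2π/ω_d = 0.4664 s.

0.466 s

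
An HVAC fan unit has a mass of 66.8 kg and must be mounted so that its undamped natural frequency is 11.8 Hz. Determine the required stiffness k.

367000 N/m

ω_n = 2πf_n = 2π × 11.8 = 74.14 rad/s.
k = m·ω_n² = 66.8 × 74.14² = 66.8 × 5497 = 367200 N/m.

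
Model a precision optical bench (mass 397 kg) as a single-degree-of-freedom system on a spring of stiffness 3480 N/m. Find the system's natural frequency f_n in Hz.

ω_n = √(k/m) = √(3480/397) = √8.766 = 2.961 rad/s.
f_n = ω_n/(2π) = 2.961/6.283 = 0.4712 Hz.

0.471 Hz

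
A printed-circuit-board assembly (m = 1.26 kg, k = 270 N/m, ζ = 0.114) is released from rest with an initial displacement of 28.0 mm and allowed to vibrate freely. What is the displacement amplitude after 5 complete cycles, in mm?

Logarithmic decrement δ = 2πζ/√(1 − ζ²) = 2π × 0.1140/√(1 − 0.0130) = 0.7210.
After n cycles, x_n/x₀ = e^(−nδ), so x_5 = 28.0 × e^(−5 × 0.7210) = 28.0 × 0.02719 = 0.7613 mm.

0.761 mm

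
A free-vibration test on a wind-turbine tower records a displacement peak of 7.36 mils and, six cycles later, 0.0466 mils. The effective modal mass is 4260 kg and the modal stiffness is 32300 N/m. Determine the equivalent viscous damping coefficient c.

Logarithmic decrement δ = (1/n)·ln(x₀/x_n) = (1/6)·ln(7.36/0.0466) = (1/6)·ln(157.9) = 0.8437.
ζ = δ/√(4π² + δ²) = 0.8437/√(39.48 + 0.712) = 0.8437/6.340 = 0.1331.
c = ζ · 2√(km) = 0.1331 × 2√(32300 × 4260) = 0.1331 × 23460 = 3122 N·s/m.

3120 N·s/m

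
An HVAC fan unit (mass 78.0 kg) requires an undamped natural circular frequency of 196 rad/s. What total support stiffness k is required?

k = m·ω_n² = 78.0 × 196.0² = 78.0 × 38420 = 2996000 N/m.

3000000 N/m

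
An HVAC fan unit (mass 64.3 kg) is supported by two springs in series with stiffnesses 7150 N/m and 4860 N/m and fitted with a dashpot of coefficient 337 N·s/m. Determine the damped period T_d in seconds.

Series springs: 1/k_eq = 1/7150 + 1/4860 = 0.0003456, so k_eq = 2893 N/m.
ω_n = √(k_eq/m) = √(2893/64.3) = 6.708 rad/s.
Critical damping c_c = 2√(k_eq·m) = 2√(2893 × 64.3) = 862.7 N·s/m, so ζ = c/c_c = 337/862.7 = 0.3907.
ω_d = ω_n√(1 − ζ²) = 6.708 × √(1 − 0.153) = 6.175 rad/s.
T_d = 2π/ω_d = 1.018 s.

1.02 s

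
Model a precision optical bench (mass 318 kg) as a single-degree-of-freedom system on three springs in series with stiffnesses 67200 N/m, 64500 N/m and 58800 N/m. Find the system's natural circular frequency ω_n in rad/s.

8.15 rad/s

Series springs: 1/k_eq = 1/67200 + 1/64500 + 1/58800 = 4.739×10^-5, so k_eq = 21100 N/m.
ω_n = √(k_eq/m) = √(21100/318) = √66.35 = 8.146 rad/s.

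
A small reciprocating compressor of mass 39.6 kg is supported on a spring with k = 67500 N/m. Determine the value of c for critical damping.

3270 N·s/m

c_c = 2√(k·m) = 2√(67500 × 39.6) = 2 × 1635 = 3270 N·s/m.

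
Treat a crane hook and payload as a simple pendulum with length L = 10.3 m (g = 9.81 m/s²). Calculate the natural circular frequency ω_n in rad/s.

0.976 rad/s

For a simple pendulum ω_n = √(g/L) = √(9.81/10.3) = √0.9524 = 0.9759 rad/s.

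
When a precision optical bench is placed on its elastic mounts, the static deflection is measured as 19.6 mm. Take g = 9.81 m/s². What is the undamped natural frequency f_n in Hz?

3.56 Hz

ω_n = √(g/δ_st) = √(9.81/0.0196) = √500.5 = 22.37 rad/s.
f_n = ω_n/(2π) = 22.37/6.283 = 3.561 Hz.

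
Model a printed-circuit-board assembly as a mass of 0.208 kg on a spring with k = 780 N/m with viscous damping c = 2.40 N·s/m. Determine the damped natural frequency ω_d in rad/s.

61.0 rad/s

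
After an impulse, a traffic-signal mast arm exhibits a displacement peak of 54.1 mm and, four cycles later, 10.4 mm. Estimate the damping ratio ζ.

0.0655

Logarithmic decrement δ = (1/n)·ln(x₀/x_n) = (1/4)·ln(54.1/10.4) = (1/4)·ln(5.202) = 0.4123.
ζ = δ/√(4π² + δ²) = 0.4123/√(39.48 + 0.170) = 0.4123/6.297 = 0.06547.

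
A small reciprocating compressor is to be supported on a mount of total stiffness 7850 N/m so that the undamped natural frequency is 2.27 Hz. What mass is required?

38.6 kg

ω_n = 2πf_n = 2π × 2.27 = 14.26 rad/s.
m = k/ω_n² = 7850/14.26² = 7850/203.4 = 38.59 kg.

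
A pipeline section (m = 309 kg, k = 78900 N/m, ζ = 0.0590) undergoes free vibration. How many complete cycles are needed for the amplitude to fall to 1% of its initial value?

13 cycles

Logarithmic decrement δ = 2πζ/√(1 − ζ²) = 2π × 0.05900/√(1 − 0.00348) = 0.3714.
x_n/x₀ = e^(−nδ) ≤ 0.01; take ln: n ≥ ln(1/0.01)/δ = 4.605/0.3714 = 12.40.
So 13 complete cycles are required.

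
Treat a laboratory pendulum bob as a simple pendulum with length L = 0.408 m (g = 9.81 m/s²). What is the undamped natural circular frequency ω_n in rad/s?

For a simple pendulum ω_n = √(g/L) = √(9.81/0.408) = √24.04 = 4.903 rad/s.

4.90 rad/s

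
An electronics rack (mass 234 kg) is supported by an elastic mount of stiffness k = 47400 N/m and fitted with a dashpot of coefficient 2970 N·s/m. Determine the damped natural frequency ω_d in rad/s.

ω_n = √(k/m) = √(47400/234) = 14.23 rad/s.
Critical damping c_c = 2√(k·m) = 2√(47400 × 234) = 6661 N·s/m, so ζ = c/c_c = 2970/6661 = 0.4459.
ω_d = ω_n√(1 − ζ²) = 14.23 × √(1 − 0.199) = 12.74 rad/s.

12.7 rad/s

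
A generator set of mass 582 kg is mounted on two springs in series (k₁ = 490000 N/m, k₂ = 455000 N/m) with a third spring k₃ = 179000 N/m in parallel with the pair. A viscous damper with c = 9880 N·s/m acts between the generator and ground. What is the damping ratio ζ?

0.318

Series pair: k_s = k₁k₂/(k₁+k₂) = (490000)(455000)/(490000 + 455000) = 235900 N/m. In parallel with k₃: k_eq = 235900 + 179000 = 414900 N/m.
ω_n = √(k_eq/m) = √(414900/582) = 26.70 rad/s.
Critical damping c_c = 2√(k_eq·m) = 2√(414900 × 582) = 31080 N·s/m, so ζ = c/c_c = 9880/31080 = 0.3179.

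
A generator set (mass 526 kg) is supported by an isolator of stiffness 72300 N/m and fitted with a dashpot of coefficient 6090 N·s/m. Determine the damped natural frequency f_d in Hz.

ω_n = √(k/m) = √(72300/526) = 11.72 rad/s.
Critical damping c_c = 2√(k·m) = 2√(72300 × 526) = 12330 N·s/m, so ζ = c/c_c = 6090/12330 = 0.4938.
ω_d = ω_n√(1 − ζ²) = 11.72 × √(1 − 0.244) = 10.20 rad/s.
f_d = ω_d/(2π) = 1.623 Hz.

1.62 Hz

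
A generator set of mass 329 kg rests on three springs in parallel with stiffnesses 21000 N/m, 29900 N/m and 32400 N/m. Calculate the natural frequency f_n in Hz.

2.53 Hz

Parallel springs add: k_eq = 21000 + 29900 + 32400 = 83300 N/m.
ω_n = √(k_eq/m) = √(83300/329) = √253.2 = 15.91 rad/s.
f_n = ω_n/(2π) = 15.91/6.283 = 2.532 Hz.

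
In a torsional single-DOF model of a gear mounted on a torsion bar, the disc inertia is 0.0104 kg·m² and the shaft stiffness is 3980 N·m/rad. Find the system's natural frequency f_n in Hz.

98.5 Hz

ω_n = √(k_t/J) = √(3980/0.0104) = √382700 = 618.6 rad/s.
f_n = ω_n/(2π) = 618.6/6.283 = 98.46 Hz.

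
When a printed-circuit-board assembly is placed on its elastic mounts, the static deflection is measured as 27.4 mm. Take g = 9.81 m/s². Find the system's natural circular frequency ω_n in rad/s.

18.9 rad/s

ω_n = √(g/δ_st) = √(9.81/0.0274) = √358.0 = 18.92 rad/s.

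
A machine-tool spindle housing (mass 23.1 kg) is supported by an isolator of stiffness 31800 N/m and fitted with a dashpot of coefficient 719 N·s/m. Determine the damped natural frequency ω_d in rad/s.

ω_n = √(k/m) = √(31800/23.1) = 37.10 rad/s.
Critical damping c_c = 2√(k·m) = 2√(31800 × 23.1) = 1714 N·s/m, so ζ = c/c_c = 719/1714 = 0.4194.
ω_d = ω_n√(1 − ζ²) = 37.10 × √(1 − 0.176) = 33.68 rad/s.

33.7 rad/s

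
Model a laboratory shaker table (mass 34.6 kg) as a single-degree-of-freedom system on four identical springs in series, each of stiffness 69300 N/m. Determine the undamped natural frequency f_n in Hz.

3.56 Hz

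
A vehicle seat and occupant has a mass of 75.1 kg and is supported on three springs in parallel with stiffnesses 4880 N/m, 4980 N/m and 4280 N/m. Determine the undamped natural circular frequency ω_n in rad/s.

13.7 rad/s

Parallel springs add: k_eq = 4880 + 4980 + 4280 = 14140 N/m.
ω_n = √(k_eq/m) = √(14140/75.1) = √188.3 = 13.72 rad/s.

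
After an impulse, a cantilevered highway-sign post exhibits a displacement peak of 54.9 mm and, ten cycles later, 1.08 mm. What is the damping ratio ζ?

Logarithmic decrement δ = (1/n)·ln(x₀/x_n) = (1/10)·ln(54.9/1.08) = (1/10)·ln(50.83) = 0.3929.
ζ = δ/√(4π² + δ²) = 0.3929/√(39.48 + 0.154) = 0.3929/6.295 = 0.06240.

0.0624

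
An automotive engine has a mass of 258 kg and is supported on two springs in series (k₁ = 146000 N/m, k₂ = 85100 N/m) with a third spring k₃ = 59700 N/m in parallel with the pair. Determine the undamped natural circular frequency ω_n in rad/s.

Series pair: k_s = k₁k₂/(k₁+k₂) = (146000)(85100)/(146000 + 85100) = 53760 N/m. In parallel with k₃: k_eq = 53760 + 59700 = 113500 N/m.
ω_n = √(k_eq/m) = √(113500/258) = √439.8 = 20.97 rad/s.

21.0 rad/s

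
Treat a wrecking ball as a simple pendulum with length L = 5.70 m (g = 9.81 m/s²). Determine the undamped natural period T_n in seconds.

For a simple pendulum ω_n = √(g/L) = √(9.81/5.70) = √1.721 = 1.312 rad/s.
T_n = 2π/ω_n = 6.283/1.312 = 4.789 s.

4.79 s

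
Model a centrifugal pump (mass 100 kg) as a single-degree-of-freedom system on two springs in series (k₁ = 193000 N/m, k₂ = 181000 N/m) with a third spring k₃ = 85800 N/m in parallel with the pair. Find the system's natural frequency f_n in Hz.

6.74 Hz

Series pair: k_s = k₁k₂/(k₁+k₂) = (193000)(181000)/(193000 + 181000) = 93400 N/m. In parallel with k₃: k_eq = 93400 + 85800 = 179200 N/m.
ω_n = √(k_eq/m) = √(179200/100) = √1792 = 42.33 rad/s.
f_n = ω_n/(2π) = 42.33/6.283 = 6.737 Hz.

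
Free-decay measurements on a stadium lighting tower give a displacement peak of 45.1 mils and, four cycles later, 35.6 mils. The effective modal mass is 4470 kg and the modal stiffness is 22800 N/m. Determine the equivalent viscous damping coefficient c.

190 N·s/m

Logarithmic decrement δ = (1/n)·ln(x₀/x_n) = (1/4)·ln(45.1/35.6) = (1/4)·ln(1.267) = 0.05913.
ζ = δ/√(4π² + δ²) = 0.05913/√(39.48 + 0.00350) = 0.05913/6.283 = 0.009411.
c = ζ · 2√(km) = 0.009411 × 2√(22800 × 4470) = 0.009411 × 20190 = 190.0 N·s/m.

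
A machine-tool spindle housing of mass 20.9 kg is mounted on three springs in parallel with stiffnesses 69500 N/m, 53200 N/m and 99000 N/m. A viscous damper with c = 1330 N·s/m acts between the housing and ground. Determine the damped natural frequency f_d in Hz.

Parallel springs add: k_eq = 69500 + 53200 + 99000 = 221700 N/m.
ω_n = √(k_eq/m) = √(221700/20.9) = 103.0 rad/s.
Critical damping c_c = 2√(k_eq·m) = 2√(221700 × 20.9) = 4305 N·s/m, so ζ = c/c_c = 1330/4305 = 0.3089.
ω_d = ω_n√(1 − ζ²) = 103.0 × √(1 − 0.0954) = 97.96 rad/s.
f_d = ω_d/(2π) = 15.59 Hz.

15.6 Hz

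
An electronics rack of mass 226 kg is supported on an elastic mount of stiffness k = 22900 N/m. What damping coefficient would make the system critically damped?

4550 N·s/m

c_c = 2√(k·m) = 2√(22900 × 226) = 2 × 2275 = 4550 N·s/m.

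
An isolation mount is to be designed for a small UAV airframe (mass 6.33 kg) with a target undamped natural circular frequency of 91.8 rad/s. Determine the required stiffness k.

53300 N/m

k = m·ω_n² = 6.33 × 91.80² = 6.33 × 8427 = 53340 N/m.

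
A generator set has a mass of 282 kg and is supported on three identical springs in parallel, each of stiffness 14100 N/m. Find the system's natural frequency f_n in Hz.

1.95 Hz

Parallel springs add: k_eq = 3 × 14100 = 42300 N/m.
ω_n = √(k_eq/m) = √(42300/282) = √150.0 = 12.25 rad/s.
f_n = ω_n/(2π) = 12.25/6.283 = 1.949 Hz.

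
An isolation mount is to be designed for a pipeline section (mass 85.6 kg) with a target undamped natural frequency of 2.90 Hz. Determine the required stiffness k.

28400 N/m

ω_n = 2πf_n = 2π × 2.90 = 18.22 rad/s.
k = m·ω_n² = 85.6 × 18.22² = 85.6 × 332.0 = 28420 N/m.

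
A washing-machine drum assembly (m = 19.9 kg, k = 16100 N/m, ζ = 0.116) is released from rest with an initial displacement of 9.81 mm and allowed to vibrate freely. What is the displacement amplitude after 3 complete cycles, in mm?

1.09 mm

Logarithmic decrement δ = 2πζ/√(1 − ζ²) = 2π × 0.1160/√(1 − 0.0135) = 0.7338.
After n cycles, x_n/x₀ = e^(−nδ), so x_3 = 9.81 × e^(−3 × 0.7338) = 9.81 × 0.1106 = 1.085 mm.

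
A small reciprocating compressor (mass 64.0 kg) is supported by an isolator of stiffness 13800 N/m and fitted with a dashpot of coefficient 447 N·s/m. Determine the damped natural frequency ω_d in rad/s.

14.3 rad/s

ω_n = √(k/m) = √(13800/64.0) = 14.68 rad/s.
Critical damping c_c = 2√(k·m) = 2√(13800 × 64.0) = 1880 N·s/m, so ζ = c/c_c = 447/1880 = 0.2378.
ω_d = ω_n√(1 − ζ²) = 14.68 × √(1 − 0.0566) = 14.26 rad/s.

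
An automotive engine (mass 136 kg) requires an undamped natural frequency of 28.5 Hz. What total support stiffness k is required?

ω_n = 2πf_n = 2π × 28.5 = 179.1 rad/s.
k = m·ω_n² = 136 × 179.1² = 136 × 32070 = 4361000 N/m.

4360000 N/m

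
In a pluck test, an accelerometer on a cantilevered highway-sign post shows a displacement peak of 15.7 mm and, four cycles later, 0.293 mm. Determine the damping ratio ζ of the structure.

0.156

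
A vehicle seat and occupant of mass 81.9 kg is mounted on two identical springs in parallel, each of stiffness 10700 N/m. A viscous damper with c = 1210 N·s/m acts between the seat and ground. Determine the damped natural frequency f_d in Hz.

Parallel springs add: k_eq = 2 × 10700 = 21400 N/m.
ω_n = √(k_eq/m) = √(21400/81.9) = 16.16 rad/s.
Critical damping c_c = 2√(k_eq·m) = 2√(21400 × 81.9) = 2648 N·s/m, so ζ = c/c_c = 1210/2648 = 0.4570.
ω_d = ω_n√(1 − ζ²) = 16.16 × √(1 − 0.209) = 14.38 rad/s.
f_d = ω_d/(2π) = 2.288 Hz.

2.29 Hz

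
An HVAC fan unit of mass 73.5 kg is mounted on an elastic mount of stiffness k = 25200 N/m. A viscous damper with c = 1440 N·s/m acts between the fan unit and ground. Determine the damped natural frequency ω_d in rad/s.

ω_n = √(k/m) = √(25200/73.5) = 18.52 rad/s.
Critical damping c_c = 2√(k·m) = 2√(25200 × 73.5) = 2722 N·s/m, so ζ = c/c_c = 1440/2722 = 0.5290.
ω_d = ω_n√(1 − ζ²) = 18.52 × √(1 − 0.280) = 15.71 rad/s.

15.7 rad/s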